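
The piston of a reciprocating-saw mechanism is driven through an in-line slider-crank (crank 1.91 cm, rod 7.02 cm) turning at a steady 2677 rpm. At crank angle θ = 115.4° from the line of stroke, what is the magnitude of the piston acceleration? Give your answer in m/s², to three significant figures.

905

ω = 2π·2677/60 = 280.3 rad/s
x(θ) = r cosθ + √(L² − r² sin²θ); with ω constant, a = ω²·d²x/dθ².
d²x/dθ² = −r cosθ − r²(cos2θ)/√u − r⁴ sin²2θ/(4u^{3/2}),  u = L² − r² sin²θ = 0.00463035 m².
Substituting r = 0.0191 m, L = 0.0702 m, θ = 115.4°: d²x/dθ² = +0.011518 m.
a = ω²·d²x/dθ² = (280.3)²·(+0.011518) = +905.15 m/s²;  |a| = 905.15 m/s².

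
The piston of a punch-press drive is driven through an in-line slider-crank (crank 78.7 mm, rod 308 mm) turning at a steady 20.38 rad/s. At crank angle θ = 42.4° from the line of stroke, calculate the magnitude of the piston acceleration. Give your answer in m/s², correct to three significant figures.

25.0

ω = 20.38 rad/s
x(θ) = r cosθ + √(L² − r² sin²θ); with ω constant, a = ω²·d²x/dθ².
d²x/dθ² = −r cosθ − r²(cos2θ)/√u − r⁴ sin²2θ/(4u^{3/2}),  u = L² − r² sin²θ = 0.0920478 m².
Substituting r = 0.0787 m, L = 0.308 m, θ = 42.4°: d²x/dθ² = -0.060307 m.
a = ω²·d²x/dθ² = (20.38)²·(-0.060307) = -25.048 m/s²;  |a| = 25.048 m/s².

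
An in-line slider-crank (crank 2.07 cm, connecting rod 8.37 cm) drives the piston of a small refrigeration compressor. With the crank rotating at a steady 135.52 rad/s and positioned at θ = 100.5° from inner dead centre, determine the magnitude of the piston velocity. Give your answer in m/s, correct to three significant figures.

2.63

ω = 135.5 rad/s
For an in-line slider-crank, x = r cosθ + √(L² − r² sin²θ), so v = −rω sinθ·[1 + r cosθ/√(L² − r² sin²θ)].
With r = 0.0207 m, L = 0.0837 m, θ = 100.5°: √(L² − r² sin²θ) = 0.081188 m.
v = −0.0207·135.5·0.98325·[1 + 0.0207·-0.18224/0.081188] = -2.6301 m/s.
|v| = 2.6301 m/s.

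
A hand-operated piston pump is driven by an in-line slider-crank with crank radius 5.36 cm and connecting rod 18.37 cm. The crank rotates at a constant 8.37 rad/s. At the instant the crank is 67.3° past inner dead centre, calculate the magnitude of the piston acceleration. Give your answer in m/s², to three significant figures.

ω = 8.37 rad/s
x(θ) = r cosθ + √(L² − r² sin²θ); with ω constant, a = ω²·d²x/dθ².
d²x/dθ² = −r cosθ − r²(cos2θ)/√u − r⁴ sin²2θ/(4u^{3/2}),  u = L² − r² sin²θ = 0.0313006 m².
Substituting r = 0.0536 m, L = 0.1837 m, θ = 67.3°: d²x/dθ² = -0.0094714 m.
a = ω²·d²x/dθ² = (8.37)²·(-0.0094714) = -0.66353 m/s²;  |a| = 0.66353 m/s².

0.664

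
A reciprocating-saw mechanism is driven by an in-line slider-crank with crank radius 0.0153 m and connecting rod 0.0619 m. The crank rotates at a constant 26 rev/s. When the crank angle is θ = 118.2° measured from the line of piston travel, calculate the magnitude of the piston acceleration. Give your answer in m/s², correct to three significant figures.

249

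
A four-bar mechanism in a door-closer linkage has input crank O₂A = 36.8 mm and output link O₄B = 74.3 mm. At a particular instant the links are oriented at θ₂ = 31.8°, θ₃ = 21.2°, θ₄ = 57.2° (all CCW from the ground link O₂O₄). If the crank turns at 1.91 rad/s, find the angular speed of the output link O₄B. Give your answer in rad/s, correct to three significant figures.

ω₂ = 1.91 rad/s
Differentiating the loop-closure r₂e^{iθ₂}+r₃e^{iθ₃}=r₁+r₄e^{iθ₄} gives r₂ω₂e^{iθ₂}+r₃ω₃e^{iθ₃}=r₄ω₄e^{iθ₄}.
Eliminating the other unknown: ω₄ = r₂ω₂ sin(θ₂−θ₃) / [r₄ sin(θ₄−θ₃)].
Numerator sine = +0.18395; denominator sine = +0.58779.
Result = 0.0368·1.91·(+0.18395) / (0.0743·(+0.58779)) = +0.29606 rad/s; magnitude 0.29606 rad/s.

0.296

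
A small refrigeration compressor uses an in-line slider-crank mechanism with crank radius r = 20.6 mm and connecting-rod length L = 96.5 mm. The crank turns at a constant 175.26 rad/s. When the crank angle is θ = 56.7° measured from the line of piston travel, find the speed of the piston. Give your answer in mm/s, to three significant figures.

3380

ω = 175.3 rad/s
For an in-line slider-crank, x = r cosθ + √(L² − r² sin²θ), so v = −rω sinθ·[1 + r cosθ/√(L² − r² sin²θ)].
With r = 0.0206 m, L = 0.0965 m, θ = 56.7°: √(L² − r² sin²θ) = 0.094952 m.
v = −0.0206·175.3·0.83581·[1 + 0.0206·0.54902/0.094952] = -3.377 m/s.
|v| = 3.377 m/s = 3377 mm/s.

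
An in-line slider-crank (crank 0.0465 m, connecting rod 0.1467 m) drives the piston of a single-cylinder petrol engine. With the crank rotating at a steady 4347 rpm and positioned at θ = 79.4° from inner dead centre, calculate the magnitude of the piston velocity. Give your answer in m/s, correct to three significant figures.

22.1

ω = 2π·4347/60 = 455.2 rad/s
For an in-line slider-crank, x = r cosθ + √(L² − r² sin²θ), so v = −rω sinθ·[1 + r cosθ/√(L² − r² sin²θ)].
With r = 0.0465 m, L = 0.1467 m, θ = 79.4°: √(L² − r² sin²θ) = 0.1394 m.
v = −0.0465·455.2·0.98294·[1 + 0.0465·0.18395/0.1394] = -22.083 m/s.
|v| = 22.083 m/s.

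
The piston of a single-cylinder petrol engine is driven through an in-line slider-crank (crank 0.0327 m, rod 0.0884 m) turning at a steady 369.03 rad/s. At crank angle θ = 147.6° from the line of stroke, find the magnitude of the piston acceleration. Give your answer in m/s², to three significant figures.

ω = 369 rad/s
x(θ) = r cosθ + √(L² − r² sin²θ); with ω constant, a = ω²·d²x/dθ².
d²x/dθ² = −r cosθ − r²(cos2θ)/√u − r⁴ sin²2θ/(4u^{3/2}),  u = L² − r² sin²θ = 0.00750756 m².
Substituting r = 0.0327 m, L = 0.0884 m, θ = 147.6°: d²x/dθ² = +0.021995 m.
a = ω²·d²x/dθ² = (369)²·(+0.021995) = +2995.4 m/s²;  |a| = 2995.4 m/s².

3000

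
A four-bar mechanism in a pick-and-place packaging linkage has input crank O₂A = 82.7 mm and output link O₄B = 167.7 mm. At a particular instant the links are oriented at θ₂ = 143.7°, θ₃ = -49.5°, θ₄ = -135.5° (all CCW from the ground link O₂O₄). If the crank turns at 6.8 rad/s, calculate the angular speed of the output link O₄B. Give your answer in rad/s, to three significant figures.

0.768

ω₂ = 6.8 rad/s
Differentiating the loop-closure r₂e^{iθ₂}+r₃e^{iθ₃}=r₁+r₄e^{iθ₄} gives r₂ω₂e^{iθ₂}+r₃ω₃e^{iθ₃}=r₄ω₄e^{iθ₄}.
Eliminating the other unknown: ω₄ = r₂ω₂ sin(θ₂−θ₃) / [r₄ sin(θ₄−θ₃)].
Numerator sine = -0.22835; denominator sine = -0.99756.
Result = 0.0827·6.8·(-0.22835) / (0.1677·(-0.99756)) = +0.76761 rad/s; magnitude 0.76761 rad/s.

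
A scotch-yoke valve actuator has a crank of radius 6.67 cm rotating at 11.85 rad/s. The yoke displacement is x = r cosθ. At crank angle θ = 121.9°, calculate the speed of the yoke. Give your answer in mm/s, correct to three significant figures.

671

ω = 11.85 rad/s
x = r cosθ ⇒ ẋ = −rω sinθ.
|v| = rω|sinθ| = 0.0667·11.85·|sin 121.9°| = 0.67102 m/s = 671.02 mm/s.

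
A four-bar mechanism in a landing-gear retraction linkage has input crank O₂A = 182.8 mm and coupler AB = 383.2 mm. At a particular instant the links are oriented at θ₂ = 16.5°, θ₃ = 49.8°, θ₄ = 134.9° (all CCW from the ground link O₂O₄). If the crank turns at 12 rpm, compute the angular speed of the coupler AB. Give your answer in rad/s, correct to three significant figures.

0.529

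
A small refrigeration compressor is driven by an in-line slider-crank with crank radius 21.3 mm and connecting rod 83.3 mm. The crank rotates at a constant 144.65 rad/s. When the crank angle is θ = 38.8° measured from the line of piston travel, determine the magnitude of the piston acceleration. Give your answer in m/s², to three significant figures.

ω = 144.7 rad/s
x(θ) = r cosθ + √(L² − r² sin²θ); with ω constant, a = ω²·d²x/dθ².
d²x/dθ² = −r cosθ − r²(cos2θ)/√u − r⁴ sin²2θ/(4u^{3/2}),  u = L² − r² sin²θ = 0.00676076 m².
Substituting r = 0.0213 m, L = 0.0833 m, θ = 38.8°: d²x/dθ² = -0.017873 m.
a = ω²·d²x/dθ² = (144.7)²·(-0.017873) = -373.97 m/s²;  |a| = 373.97 m/s².

374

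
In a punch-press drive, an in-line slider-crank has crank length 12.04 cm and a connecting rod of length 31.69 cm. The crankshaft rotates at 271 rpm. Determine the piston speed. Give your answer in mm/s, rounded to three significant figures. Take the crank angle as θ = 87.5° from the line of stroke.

3470

ω = 2π·271/60 = 28.38 rad/s
For an in-line slider-crank, x = r cosθ + √(L² − r² sin²θ), so v = −rω sinθ·[1 + r cosθ/√(L² − r² sin²θ)].
With r = 0.1204 m, L = 0.3169 m, θ = 87.5°: √(L² − r² sin²θ) = 0.29318 m.
v = −0.1204·28.38·0.99905·[1 + 0.1204·0.04362/0.29318] = -3.4747 m/s.
|v| = 3.4747 m/s = 3474.7 mm/s.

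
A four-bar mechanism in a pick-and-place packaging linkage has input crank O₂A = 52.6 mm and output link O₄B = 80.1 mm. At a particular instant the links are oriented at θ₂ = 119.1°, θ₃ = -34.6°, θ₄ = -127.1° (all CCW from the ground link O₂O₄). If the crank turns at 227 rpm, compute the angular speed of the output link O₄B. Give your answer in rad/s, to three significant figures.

ω₂ = 23.77 rad/s (from 227 rpm).
Differentiating the loop-closure r₂e^{iθ₂}+r₃e^{iθ₃}=r₁+r₄e^{iθ₄} gives r₂ω₂e^{iθ₂}+r₃ω₃e^{iθ₃}=r₄ω₄e^{iθ₄}.
Eliminating the other unknown: ω₄ = r₂ω₂ sin(θ₂−θ₃) / [r₄ sin(θ₄−θ₃)].
Numerator sine = +0.44307; denominator sine = -0.99905.
Result = 0.0526·23.77·(+0.44307) / (0.0801·(-0.99905)) = -6.923 rad/s; magnitude 6.923 rad/s.

6.92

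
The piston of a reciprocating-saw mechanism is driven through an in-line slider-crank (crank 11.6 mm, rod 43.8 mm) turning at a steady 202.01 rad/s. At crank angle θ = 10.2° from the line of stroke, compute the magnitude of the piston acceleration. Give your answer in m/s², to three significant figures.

584

ω = 202 rad/s
x(θ) = r cosθ + √(L² − r² sin²θ); with ω constant, a = ω²·d²x/dθ².
d²x/dθ² = −r cosθ − r²(cos2θ)/√u − r⁴ sin²2θ/(4u^{3/2}),  u = L² − r² sin²θ = 0.00191422 m².
Substituting r = 0.0116 m, L = 0.0438 m, θ = 10.2°: d²x/dθ² = -0.014306 m.
a = ω²·d²x/dθ² = (202)²·(-0.014306) = -583.79 m/s²;  |a| = 583.79 m/s².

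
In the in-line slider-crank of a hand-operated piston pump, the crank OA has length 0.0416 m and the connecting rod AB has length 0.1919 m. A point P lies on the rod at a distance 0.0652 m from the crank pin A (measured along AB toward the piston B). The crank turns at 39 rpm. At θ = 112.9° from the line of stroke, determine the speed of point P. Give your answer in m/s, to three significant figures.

ω = 4.084 rad/s.  Crank-pin speed |V_A| = rω = 0.1699 m/s, perpendicular to OA.
Rod angle: sinφ = −(r/L) sinθ ⇒ φ = -11.519°; ω_rod = −rω cosθ/√(L²−r²sin²θ) = +0.35159 rad/s.
V_P = V_A + ω_rod × AP, with AP = 0.0652 m along the rod.
Components: V_Px = −rω sinθ − a·ω_rod·sinφ = -0.15193 m/s;  V_Py = rω cosθ + a·ω_rod·cosφ = -0.043649 m/s.
|V_P| = √(V_Px² + V_Py²) = 0.15808 m/s.

0.158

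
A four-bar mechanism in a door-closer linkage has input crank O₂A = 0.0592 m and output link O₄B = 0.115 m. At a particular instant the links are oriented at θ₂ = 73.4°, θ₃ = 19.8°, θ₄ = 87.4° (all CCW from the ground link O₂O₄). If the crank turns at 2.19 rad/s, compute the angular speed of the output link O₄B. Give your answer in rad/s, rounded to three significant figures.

0.981

ω₂ = 2.19 rad/s
Differentiating the loop-closure r₂e^{iθ₂}+r₃e^{iθ₃}=r₁+r₄e^{iθ₄} gives r₂ω₂e^{iθ₂}+r₃ω₃e^{iθ₃}=r₄ω₄e^{iθ₄}.
Eliminating the other unknown: ω₄ = r₂ω₂ sin(θ₂−θ₃) / [r₄ sin(θ₄−θ₃)].
Numerator sine = +0.80489; denominator sine = +0.92455.
Result = 0.0592·2.19·(+0.80489) / (0.115·(+0.92455)) = +0.98147 rad/s; magnitude 0.98147 rad/s.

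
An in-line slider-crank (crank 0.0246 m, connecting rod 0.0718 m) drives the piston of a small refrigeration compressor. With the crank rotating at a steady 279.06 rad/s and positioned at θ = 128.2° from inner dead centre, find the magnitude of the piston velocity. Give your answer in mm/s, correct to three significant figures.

4210

ω = 279.1 rad/s
For an in-line slider-crank, x = r cosθ + √(L² − r² sin²θ), so v = −rω sinθ·[1 + r cosθ/√(L² − r² sin²θ)].
With r = 0.0246 m, L = 0.0718 m, θ = 128.2°: √(L² − r² sin²θ) = 0.069148 m.
v = −0.0246·279.1·0.78586·[1 + 0.0246·-0.61841/0.069148] = -4.2079 m/s.
|v| = 4.2079 m/s = 4207.9 mm/s.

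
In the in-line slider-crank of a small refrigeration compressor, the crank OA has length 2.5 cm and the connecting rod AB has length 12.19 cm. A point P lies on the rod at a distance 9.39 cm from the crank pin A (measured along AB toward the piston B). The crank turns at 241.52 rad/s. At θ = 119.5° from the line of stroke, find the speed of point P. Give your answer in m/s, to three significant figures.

4.89

ω = 241.5 rad/s.  Crank-pin speed |V_A| = rω = 6.038 m/s, perpendicular to OA.
Rod angle: sinφ = −(r/L) sinθ ⇒ φ = -10.282°; ω_rod = −rω cosθ/√(L²−r²sin²θ) = +24.789 rad/s.
V_P = V_A + ω_rod × AP, with AP = 0.0939 m along the rod.
Components: V_Px = −rω sinθ − a·ω_rod·sinφ = -4.8397 m/s;  V_Py = rω cosθ + a·ω_rod·cosφ = -0.68295 m/s.
|V_P| = √(V_Px² + V_Py²) = 4.8877 m/s.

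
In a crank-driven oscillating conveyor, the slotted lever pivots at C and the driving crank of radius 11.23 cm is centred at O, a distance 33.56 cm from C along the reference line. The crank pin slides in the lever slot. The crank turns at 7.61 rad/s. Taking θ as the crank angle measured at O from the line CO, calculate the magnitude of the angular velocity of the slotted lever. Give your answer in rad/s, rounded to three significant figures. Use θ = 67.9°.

ω = 7.61 rad/s
Crank pin A relative to C: A = (d + r cosθ, r sinθ); lever angle φ = atan2(r sinθ, d + r cosθ).
Differentiating tanφ: φ̇ = rω(d cosθ + r)/(d² + r² + 2dr cosθ).
d² + r² + 2dr cosθ = |CA|² = 0.153597 m²;  d cosθ + r = +0.23856 m.
|ω_lever| = |0.1123·7.61·+0.23856| / 0.153597 = 1.3273 rad/s.

1.33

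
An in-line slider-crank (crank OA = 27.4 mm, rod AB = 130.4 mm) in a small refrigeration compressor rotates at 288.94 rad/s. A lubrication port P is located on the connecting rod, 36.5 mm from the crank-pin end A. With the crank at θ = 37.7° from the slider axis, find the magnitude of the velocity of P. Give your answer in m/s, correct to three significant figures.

6.79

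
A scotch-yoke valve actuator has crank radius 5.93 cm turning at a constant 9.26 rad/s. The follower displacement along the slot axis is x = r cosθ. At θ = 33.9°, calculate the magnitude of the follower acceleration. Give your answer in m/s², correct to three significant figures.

ω = 9.26 rad/s
x = r cosθ ⇒ ẍ = −rω² cosθ (ω constant).
|a| = rω²|cosθ| = 0.0593·(9.26)²·|cos 33.9°| = 4.2205 m/s².

4.22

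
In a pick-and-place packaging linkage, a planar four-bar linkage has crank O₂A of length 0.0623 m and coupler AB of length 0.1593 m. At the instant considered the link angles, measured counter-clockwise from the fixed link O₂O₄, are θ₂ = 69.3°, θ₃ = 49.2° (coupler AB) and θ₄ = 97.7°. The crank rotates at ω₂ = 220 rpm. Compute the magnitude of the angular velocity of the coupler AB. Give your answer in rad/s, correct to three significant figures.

ω₂ = 23.04 rad/s (from 220 rpm).
Differentiating the loop-closure r₂e^{iθ₂}+r₃e^{iθ₃}=r₁+r₄e^{iθ₄} gives r₂ω₂e^{iθ₂}+r₃ω₃e^{iθ₃}=r₄ω₄e^{iθ₄}.
Eliminating the other unknown: ω₃ = r₂ω₂ sin(θ₄−θ₂) / [r₃ sin(θ₃−θ₄)].
Numerator sine = +0.47562; denominator sine = -0.74896.
Result = 0.0623·23.04·(+0.47562) / (0.1593·(-0.74896)) = -5.7218 rad/s; magnitude 5.7218 rad/s.

5.72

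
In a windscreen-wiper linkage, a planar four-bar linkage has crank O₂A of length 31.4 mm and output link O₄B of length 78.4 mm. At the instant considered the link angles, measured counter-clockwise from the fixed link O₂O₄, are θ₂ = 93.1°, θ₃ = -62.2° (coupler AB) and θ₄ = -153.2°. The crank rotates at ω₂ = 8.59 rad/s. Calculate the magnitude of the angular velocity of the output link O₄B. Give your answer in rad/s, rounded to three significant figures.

ω₂ = 8.59 rad/s
Differentiating the loop-closure r₂e^{iθ₂}+r₃e^{iθ₃}=r₁+r₄e^{iθ₄} gives r₂ω₂e^{iθ₂}+r₃ω₃e^{iθ₃}=r₄ω₄e^{iθ₄}.
Eliminating the other unknown: ω₄ = r₂ω₂ sin(θ₂−θ₃) / [r₄ sin(θ₄−θ₃)].
Numerator sine = +0.41787; denominator sine = -0.99985.
Result = 0.0314·8.59·(+0.41787) / (0.0784·(-0.99985)) = -1.4378 rad/s; magnitude 1.4378 rad/s.

1.44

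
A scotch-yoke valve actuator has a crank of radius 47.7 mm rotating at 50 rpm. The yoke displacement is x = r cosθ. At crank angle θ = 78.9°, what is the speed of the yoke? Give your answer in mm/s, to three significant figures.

245

ω = 5.236 rad/s (from 50 rpm).
x = r cosθ ⇒ ẋ = −rω sinθ.
|v| = rω|sinθ| = 0.0477·5.236·|sin 78.9°| = 0.24508 m/s = 245.08 mm/s.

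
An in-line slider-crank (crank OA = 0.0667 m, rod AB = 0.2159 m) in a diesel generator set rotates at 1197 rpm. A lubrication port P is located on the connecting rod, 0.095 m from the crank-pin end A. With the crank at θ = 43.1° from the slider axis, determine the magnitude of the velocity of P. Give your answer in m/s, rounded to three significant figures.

ω = 125.3 rad/s.  Crank-pin speed |V_A| = rω = 8.3608 m/s, perpendicular to OA.
Rod angle: sinφ = −(r/L) sinθ ⇒ φ = -12.186°; ω_rod = −rω cosθ/√(L²−r²sin²θ) = -28.928 rad/s.
V_P = V_A + ω_rod × AP, with AP = 0.095 m along the rod.
Components: V_Px = −rω sinθ − a·ω_rod·sinφ = -6.2928 m/s;  V_Py = rω cosθ + a·ω_rod·cosφ = +3.4185 m/s.
|V_P| = √(V_Px² + V_Py²) = 7.1614 m/s.

7.16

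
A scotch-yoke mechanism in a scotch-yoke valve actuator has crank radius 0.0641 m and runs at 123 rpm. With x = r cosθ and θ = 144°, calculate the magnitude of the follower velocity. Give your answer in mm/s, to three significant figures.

ω = 12.88 rad/s (from 123 rpm).
x = r cosθ ⇒ ẋ = −rω sinθ.
|v| = rω|sinθ| = 0.0641·12.88·|sin 144°| = 0.4853 m/s = 485.3 mm/s.

485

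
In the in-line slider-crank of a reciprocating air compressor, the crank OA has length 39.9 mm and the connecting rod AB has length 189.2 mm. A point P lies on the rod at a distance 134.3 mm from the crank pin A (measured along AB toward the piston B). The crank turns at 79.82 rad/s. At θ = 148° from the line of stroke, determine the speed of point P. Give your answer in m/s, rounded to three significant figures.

ω = 79.82 rad/s.  Crank-pin speed |V_A| = rω = 3.1848 m/s, perpendicular to OA.
Rod angle: sinφ = −(r/L) sinθ ⇒ φ = -6.416°; ω_rod = −rω cosθ/√(L²−r²sin²θ) = +14.365 rad/s.
V_P = V_A + ω_rod × AP, with AP = 0.1343 m along the rod.
Components: V_Px = −rω sinθ − a·ω_rod·sinφ = -1.4721 m/s;  V_Py = rω cosθ + a·ω_rod·cosφ = -0.78371 m/s.
|V_P| = √(V_Px² + V_Py²) = 1.6677 m/s.

1.67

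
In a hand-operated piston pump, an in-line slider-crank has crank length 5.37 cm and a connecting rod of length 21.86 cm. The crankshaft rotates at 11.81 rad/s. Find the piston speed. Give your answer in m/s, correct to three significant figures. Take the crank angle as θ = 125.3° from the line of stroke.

0.443

ω = 11.81 rad/s
For an in-line slider-crank, x = r cosθ + √(L² − r² sin²θ), so v = −rω sinθ·[1 + r cosθ/√(L² − r² sin²θ)].
With r = 0.0537 m, L = 0.2186 m, θ = 125.3°: √(L² − r² sin²θ) = 0.21416 m.
v = −0.0537·11.81·0.81614·[1 + 0.0537·-0.57786/0.21416] = -0.4426 m/s.
|v| = 0.4426 m/s.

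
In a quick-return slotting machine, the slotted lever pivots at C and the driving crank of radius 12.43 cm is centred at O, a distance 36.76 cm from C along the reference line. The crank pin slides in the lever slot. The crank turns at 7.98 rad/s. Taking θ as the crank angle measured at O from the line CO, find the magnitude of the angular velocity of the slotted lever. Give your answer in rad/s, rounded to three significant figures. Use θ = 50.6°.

ω = 7.98 rad/s
Crank pin A relative to C: A = (d + r cosθ, r sinθ); lever angle φ = atan2(r sinθ, d + r cosθ).
Differentiating tanφ: φ̇ = rω(d cosθ + r)/(d² + r² + 2dr cosθ).
d² + r² + 2dr cosθ = |CA|² = 0.208585 m²;  d cosθ + r = +0.35763 m.
|ω_lever| = |0.1243·7.98·+0.35763| / 0.208585 = 1.7007 rad/s.

1.70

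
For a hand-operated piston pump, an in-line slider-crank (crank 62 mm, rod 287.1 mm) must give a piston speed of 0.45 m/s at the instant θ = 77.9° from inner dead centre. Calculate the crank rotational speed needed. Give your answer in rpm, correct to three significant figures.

For an in-line slider-crank, |v_piston| = rω|sinθ|·[1 + r cosθ/√(L² − r² sin²θ)].
With r = 0.062 m, L = 0.2871 m, θ = 77.9°: the bracketed kinematic factor |dx/dθ| = 0.06343 m.
ω = v/|dx/dθ| = 0.45/0.06343 = 7.0944 rad/s.
N = 60ω/(2π) = 67.747 rpm.

67.7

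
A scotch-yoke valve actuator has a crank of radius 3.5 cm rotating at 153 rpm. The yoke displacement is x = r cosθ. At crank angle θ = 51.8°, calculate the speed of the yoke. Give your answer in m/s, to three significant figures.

0.441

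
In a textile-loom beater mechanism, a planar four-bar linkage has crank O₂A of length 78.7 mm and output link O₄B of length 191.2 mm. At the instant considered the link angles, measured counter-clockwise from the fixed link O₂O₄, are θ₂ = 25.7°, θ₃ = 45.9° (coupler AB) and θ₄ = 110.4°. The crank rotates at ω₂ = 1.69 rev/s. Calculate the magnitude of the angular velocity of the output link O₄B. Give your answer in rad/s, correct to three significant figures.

1.67

ω₂ = 10.62 rad/s (from 1.69 rev/s).
Differentiating the loop-closure r₂e^{iθ₂}+r₃e^{iθ₃}=r₁+r₄e^{iθ₄} gives r₂ω₂e^{iθ₂}+r₃ω₃e^{iθ₃}=r₄ω₄e^{iθ₄}.
Eliminating the other unknown: ω₄ = r₂ω₂ sin(θ₂−θ₃) / [r₄ sin(θ₄−θ₃)].
Numerator sine = -0.34530; denominator sine = +0.90259.
Result = 0.0787·10.62·(-0.34530) / (0.1912·(+0.90259)) = -1.6721 rad/s; magnitude 1.6721 rad/s.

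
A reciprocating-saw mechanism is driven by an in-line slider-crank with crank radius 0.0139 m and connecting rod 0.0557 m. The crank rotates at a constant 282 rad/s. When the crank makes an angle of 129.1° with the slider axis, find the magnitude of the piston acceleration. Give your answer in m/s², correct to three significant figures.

ω = 282 rad/s
x(θ) = r cosθ + √(L² − r² sin²θ); with ω constant, a = ω²·d²x/dθ².
d²x/dθ² = −r cosθ − r²(cos2θ)/√u − r⁴ sin²2θ/(4u^{3/2}),  u = L² − r² sin²θ = 0.00298613 m².
Substituting r = 0.0139 m, L = 0.0557 m, θ = 129.1°: d²x/dθ² = +0.0094346 m.
a = ω²·d²x/dθ² = (282)²·(+0.0094346) = +750.28 m/s²;  |a| = 750.28 m/s².

750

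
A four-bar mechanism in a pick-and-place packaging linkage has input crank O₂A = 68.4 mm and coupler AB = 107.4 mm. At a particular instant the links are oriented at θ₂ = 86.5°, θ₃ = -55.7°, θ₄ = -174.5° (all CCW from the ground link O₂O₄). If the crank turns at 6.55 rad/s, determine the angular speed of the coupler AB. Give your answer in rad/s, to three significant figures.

ω₂ = 6.55 rad/s
Differentiating the loop-closure r₂e^{iθ₂}+r₃e^{iθ₃}=r₁+r₄e^{iθ₄} gives r₂ω₂e^{iθ₂}+r₃ω₃e^{iθ₃}=r₄ω₄e^{iθ₄}.
Eliminating the other unknown: ω₃ = r₂ω₂ sin(θ₄−θ₂) / [r₃ sin(θ₃−θ₄)].
Numerator sine = +0.98769; denominator sine = +0.87631.
Result = 0.0684·6.55·(+0.98769) / (0.1074·(+0.87631)) = +4.7017 rad/s; magnitude 4.7017 rad/s.

4.70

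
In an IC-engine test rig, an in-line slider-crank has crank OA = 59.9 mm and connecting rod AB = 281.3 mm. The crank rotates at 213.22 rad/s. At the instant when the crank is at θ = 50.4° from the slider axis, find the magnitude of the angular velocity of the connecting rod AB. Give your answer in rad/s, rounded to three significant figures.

ω = 213.2 rad/s
The rod makes angle φ with the slider axis where L sinφ = r sinθ; differentiating, L cosφ·φ̇ = r ω cosθ.
L cosφ = √(L² − r² sin²θ) = 0.27749 m.
|ω_rod| = r ω |cosθ| / √(L² − r² sin²θ) = 0.0599·213.2·0.63742/0.27749 = 29.339 rad/s.

29.3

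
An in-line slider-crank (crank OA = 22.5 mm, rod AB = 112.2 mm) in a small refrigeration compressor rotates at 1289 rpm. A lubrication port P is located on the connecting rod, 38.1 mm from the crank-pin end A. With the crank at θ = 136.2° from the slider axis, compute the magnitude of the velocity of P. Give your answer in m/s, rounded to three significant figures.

ω = 135 rad/s.  Crank-pin speed |V_A| = rω = 3.0371 m/s, perpendicular to OA.
Rod angle: sinφ = −(r/L) sinθ ⇒ φ = -7.978°; ω_rod = −rω cosθ/√(L²−r²sin²θ) = +19.728 rad/s.
V_P = V_A + ω_rod × AP, with AP = 0.0381 m along the rod.
Components: V_Px = −rω sinθ − a·ω_rod·sinφ = -1.9978 m/s;  V_Py = rω cosθ + a·ω_rod·cosφ = -1.4477 m/s.
|V_P| = √(V_Px² + V_Py²) = 2.4672 m/s.

2.47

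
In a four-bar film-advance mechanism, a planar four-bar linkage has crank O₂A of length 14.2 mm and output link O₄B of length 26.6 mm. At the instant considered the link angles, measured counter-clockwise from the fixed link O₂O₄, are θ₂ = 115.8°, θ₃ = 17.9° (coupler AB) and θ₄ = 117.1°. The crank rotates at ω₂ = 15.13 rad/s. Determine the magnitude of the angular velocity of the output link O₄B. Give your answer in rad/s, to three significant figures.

ω₂ = 15.13 rad/s
Differentiating the loop-closure r₂e^{iθ₂}+r₃e^{iθ₃}=r₁+r₄e^{iθ₄} gives r₂ω₂e^{iθ₂}+r₃ω₃e^{iθ₃}=r₄ω₄e^{iθ₄}.
Eliminating the other unknown: ω₄ = r₂ω₂ sin(θ₂−θ₃) / [r₄ sin(θ₄−θ₃)].
Numerator sine = +0.99051; denominator sine = +0.98714.
Result = 0.0142·15.13·(+0.99051) / (0.0266·(+0.98714)) = +8.1045 rad/s; magnitude 8.1045 rad/s.

8.10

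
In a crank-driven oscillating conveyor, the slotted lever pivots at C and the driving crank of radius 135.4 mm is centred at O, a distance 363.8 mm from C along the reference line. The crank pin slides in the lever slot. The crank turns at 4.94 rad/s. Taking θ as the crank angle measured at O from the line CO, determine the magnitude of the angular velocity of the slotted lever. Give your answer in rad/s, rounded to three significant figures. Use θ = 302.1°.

ω = 4.94 rad/s
Crank pin A relative to C: A = (d + r cosθ, r sinθ); lever angle φ = atan2(r sinθ, d + r cosθ).
Differentiating tanφ: φ̇ = rω(d cosθ + r)/(d² + r² + 2dr cosθ).
d² + r² + 2dr cosθ = |CA|² = 0.203035 m²;  d cosθ + r = +0.32872 m.
|ω_lever| = |0.1354·4.94·+0.32872| / 0.203035 = 1.0829 rad/s.

1.08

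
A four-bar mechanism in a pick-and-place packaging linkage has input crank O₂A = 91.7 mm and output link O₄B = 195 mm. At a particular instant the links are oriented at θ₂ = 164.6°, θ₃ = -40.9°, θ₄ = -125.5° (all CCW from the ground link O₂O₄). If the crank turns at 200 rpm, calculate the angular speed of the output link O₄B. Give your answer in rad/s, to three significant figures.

4.26

ω₂ = 20.94 rad/s (from 200 rpm).
Differentiating the loop-closure r₂e^{iθ₂}+r₃e^{iθ₃}=r₁+r₄e^{iθ₄} gives r₂ω₂e^{iθ₂}+r₃ω₃e^{iθ₃}=r₄ω₄e^{iθ₄}.
Eliminating the other unknown: ω₄ = r₂ω₂ sin(θ₂−θ₃) / [r₄ sin(θ₄−θ₃)].
Numerator sine = -0.43051; denominator sine = -0.99556.
Result = 0.0917·20.94·(-0.43051) / (0.195·(-0.99556)) = +4.259 rad/s; magnitude 4.259 rad/s.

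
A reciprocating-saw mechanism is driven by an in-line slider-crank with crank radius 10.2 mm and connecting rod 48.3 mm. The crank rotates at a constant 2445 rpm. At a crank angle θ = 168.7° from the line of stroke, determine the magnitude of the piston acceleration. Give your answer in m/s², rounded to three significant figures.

525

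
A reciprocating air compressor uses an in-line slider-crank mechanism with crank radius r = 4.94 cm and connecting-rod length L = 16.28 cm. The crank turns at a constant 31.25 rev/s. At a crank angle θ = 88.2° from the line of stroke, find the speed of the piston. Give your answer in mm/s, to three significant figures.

ω = 2π·31.2 = 196.3 rad/s
For an in-line slider-crank, x = r cosθ + √(L² − r² sin²θ), so v = −rω sinθ·[1 + r cosθ/√(L² − r² sin²θ)].
With r = 0.0494 m, L = 0.1628 m, θ = 88.2°: √(L² − r² sin²θ) = 0.15513 m.
v = −0.0494·196.3·0.99951·[1 + 0.0494·0.03141/0.15513] = -9.7919 m/s.
|v| = 9.7919 m/s = 9791.9 mm/s.

9790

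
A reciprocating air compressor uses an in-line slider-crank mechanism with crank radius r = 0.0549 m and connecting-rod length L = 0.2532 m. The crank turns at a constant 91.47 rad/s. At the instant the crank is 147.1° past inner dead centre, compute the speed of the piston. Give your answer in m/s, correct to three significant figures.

ω = 91.47 rad/s
For an in-line slider-crank, x = r cosθ + √(L² − r² sin²θ), so v = −rω sinθ·[1 + r cosθ/√(L² − r² sin²θ)].
With r = 0.0549 m, L = 0.2532 m, θ = 147.1°: √(L² − r² sin²θ) = 0.25144 m.
v = −0.0549·91.47·0.54317·[1 + 0.0549·-0.83962/0.25144] = -2.2276 m/s.
|v| = 2.2276 m/s.

2.23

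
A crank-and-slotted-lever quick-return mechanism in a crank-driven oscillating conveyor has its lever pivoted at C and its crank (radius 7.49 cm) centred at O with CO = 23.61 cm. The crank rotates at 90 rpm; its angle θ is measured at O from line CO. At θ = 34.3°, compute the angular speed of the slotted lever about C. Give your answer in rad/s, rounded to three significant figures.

2.10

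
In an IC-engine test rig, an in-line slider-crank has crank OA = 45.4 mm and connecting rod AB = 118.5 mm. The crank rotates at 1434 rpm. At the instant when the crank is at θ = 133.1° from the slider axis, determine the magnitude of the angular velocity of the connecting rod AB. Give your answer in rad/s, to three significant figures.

ω = 150.2 rad/s (converted from 1434 rpm).
The rod makes angle φ with the slider axis where L sinφ = r sinθ; differentiating, L cosφ·φ̇ = r ω cosθ.
L cosφ = √(L² − r² sin²θ) = 0.11377 m.
|ω_rod| = r ω |cosθ| / √(L² − r² sin²θ) = 0.0454·150.2·0.68327/0.11377 = 40.945 rad/s.

40.9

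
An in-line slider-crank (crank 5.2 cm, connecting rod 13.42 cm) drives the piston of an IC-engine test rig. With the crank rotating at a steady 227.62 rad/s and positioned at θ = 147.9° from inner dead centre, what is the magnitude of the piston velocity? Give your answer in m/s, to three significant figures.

ω = 227.6 rad/s
For an in-line slider-crank, x = r cosθ + √(L² − r² sin²θ), so v = −rω sinθ·[1 + r cosθ/√(L² − r² sin²θ)].
With r = 0.052 m, L = 0.1342 m, θ = 147.9°: √(L² − r² sin²θ) = 0.13132 m.
v = −0.052·227.6·0.53140·[1 + 0.052·-0.84712/0.13132] = -4.18 m/s.
|v| = 4.18 m/s.

4.18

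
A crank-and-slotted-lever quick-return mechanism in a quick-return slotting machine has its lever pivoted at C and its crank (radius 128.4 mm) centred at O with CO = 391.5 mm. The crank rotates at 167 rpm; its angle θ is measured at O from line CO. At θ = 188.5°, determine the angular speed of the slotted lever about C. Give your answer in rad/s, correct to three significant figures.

ω = 17.49 rad/s (from 167 rpm).
Crank pin A relative to C: A = (d + r cosθ, r sinθ); lever angle φ = atan2(r sinθ, d + r cosθ).
Differentiating tanφ: φ̇ = rω(d cosθ + r)/(d² + r² + 2dr cosθ).
d² + r² + 2dr cosθ = |CA|² = 0.0703259 m²;  d cosθ + r = -0.2588 m.
|ω_lever| = |0.1284·17.49·-0.2588| / 0.0703259 = 8.2634 rad/s.

8.26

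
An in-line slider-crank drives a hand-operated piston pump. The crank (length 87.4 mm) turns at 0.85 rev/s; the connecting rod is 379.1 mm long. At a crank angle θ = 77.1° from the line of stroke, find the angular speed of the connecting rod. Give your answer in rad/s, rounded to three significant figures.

0.282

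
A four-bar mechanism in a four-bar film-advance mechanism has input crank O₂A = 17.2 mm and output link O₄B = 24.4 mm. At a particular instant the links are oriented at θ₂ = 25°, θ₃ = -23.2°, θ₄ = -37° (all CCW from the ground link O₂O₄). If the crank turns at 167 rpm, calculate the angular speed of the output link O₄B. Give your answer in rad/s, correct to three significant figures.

38.5

ω₂ = 17.49 rad/s (from 167 rpm).
Differentiating the loop-closure r₂e^{iθ₂}+r₃e^{iθ₃}=r₁+r₄e^{iθ₄} gives r₂ω₂e^{iθ₂}+r₃ω₃e^{iθ₃}=r₄ω₄e^{iθ₄}.
Eliminating the other unknown: ω₄ = r₂ω₂ sin(θ₂−θ₃) / [r₄ sin(θ₄−θ₃)].
Numerator sine = +0.74548; denominator sine = -0.23853.
Result = 0.0172·17.49·(+0.74548) / (0.0244·(-0.23853)) = -38.527 rad/s; magnitude 38.527 rad/s.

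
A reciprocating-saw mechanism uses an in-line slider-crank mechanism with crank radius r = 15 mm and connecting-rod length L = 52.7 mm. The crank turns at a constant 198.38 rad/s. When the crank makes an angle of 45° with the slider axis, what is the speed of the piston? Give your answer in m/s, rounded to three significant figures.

2.54

ω = 198.4 rad/s
For an in-line slider-crank, x = r cosθ + √(L² − r² sin²θ), so v = −rω sinθ·[1 + r cosθ/√(L² − r² sin²θ)].
With r = 0.015 m, L = 0.0527 m, θ = 45°: √(L² − r² sin²θ) = 0.051622 m.
v = −0.015·198.4·0.70711·[1 + 0.015·0.70711/0.051622] = -2.5365 m/s.
|v| = 2.5365 m/s.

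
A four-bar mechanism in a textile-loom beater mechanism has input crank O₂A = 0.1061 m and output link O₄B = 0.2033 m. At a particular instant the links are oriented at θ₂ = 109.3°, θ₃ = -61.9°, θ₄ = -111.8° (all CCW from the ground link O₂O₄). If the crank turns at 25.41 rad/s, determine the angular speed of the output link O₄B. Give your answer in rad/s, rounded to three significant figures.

ω₂ = 25.41 rad/s
Differentiating the loop-closure r₂e^{iθ₂}+r₃e^{iθ₃}=r₁+r₄e^{iθ₄} gives r₂ω₂e^{iθ₂}+r₃ω₃e^{iθ₃}=r₄ω₄e^{iθ₄}.
Eliminating the other unknown: ω₄ = r₂ω₂ sin(θ₂−θ₃) / [r₄ sin(θ₄−θ₃)].
Numerator sine = +0.15299; denominator sine = -0.76492.
Result = 0.1061·25.41·(+0.15299) / (0.2033·(-0.76492)) = -2.6523 rad/s; magnitude 2.6523 rad/s.

2.65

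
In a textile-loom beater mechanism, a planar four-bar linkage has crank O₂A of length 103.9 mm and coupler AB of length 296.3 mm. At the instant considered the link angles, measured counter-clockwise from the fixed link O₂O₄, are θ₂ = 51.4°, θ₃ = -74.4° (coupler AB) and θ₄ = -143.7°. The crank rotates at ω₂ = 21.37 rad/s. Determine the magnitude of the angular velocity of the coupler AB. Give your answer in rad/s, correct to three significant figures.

2.09

ω₂ = 21.37 rad/s
Differentiating the loop-closure r₂e^{iθ₂}+r₃e^{iθ₃}=r₁+r₄e^{iθ₄} gives r₂ω₂e^{iθ₂}+r₃ω₃e^{iθ₃}=r₄ω₄e^{iθ₄}.
Eliminating the other unknown: ω₃ = r₂ω₂ sin(θ₄−θ₂) / [r₃ sin(θ₃−θ₄)].
Numerator sine = +0.26050; denominator sine = +0.93544.
Result = 0.1039·21.37·(+0.26050) / (0.2963·(+0.93544)) = +2.0868 rad/s; magnitude 2.0868 rad/s.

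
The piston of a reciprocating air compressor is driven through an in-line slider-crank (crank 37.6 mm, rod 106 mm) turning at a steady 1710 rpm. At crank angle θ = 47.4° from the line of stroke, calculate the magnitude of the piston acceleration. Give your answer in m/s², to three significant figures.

ω = 2π·1710/60 = 179.1 rad/s
x(θ) = r cosθ + √(L² − r² sin²θ); with ω constant, a = ω²·d²x/dθ².
d²x/dθ² = −r cosθ − r²(cos2θ)/√u − r⁴ sin²2θ/(4u^{3/2}),  u = L² − r² sin²θ = 0.01047 m².
Substituting r = 0.0376 m, L = 0.106 m, θ = 47.4°: d²x/dθ² = -0.024758 m.
a = ω²·d²x/dθ² = (179.1)²·(-0.024758) = -793.88 m/s²;  |a| = 793.88 m/s².

794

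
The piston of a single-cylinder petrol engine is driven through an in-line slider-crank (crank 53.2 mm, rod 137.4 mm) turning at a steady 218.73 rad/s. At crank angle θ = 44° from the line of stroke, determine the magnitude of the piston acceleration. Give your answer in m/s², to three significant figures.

ω = 218.7 rad/s
x(θ) = r cosθ + √(L² − r² sin²θ); with ω constant, a = ω²·d²x/dθ².
d²x/dθ² = −r cosθ − r²(cos2θ)/√u − r⁴ sin²2θ/(4u^{3/2}),  u = L² − r² sin²θ = 0.017513 m².
Substituting r = 0.0532 m, L = 0.1374 m, θ = 44°: d²x/dθ² = -0.039878 m.
a = ω²·d²x/dθ² = (218.7)²·(-0.039878) = -1907.9 m/s²;  |a| = 1907.9 m/s².

1910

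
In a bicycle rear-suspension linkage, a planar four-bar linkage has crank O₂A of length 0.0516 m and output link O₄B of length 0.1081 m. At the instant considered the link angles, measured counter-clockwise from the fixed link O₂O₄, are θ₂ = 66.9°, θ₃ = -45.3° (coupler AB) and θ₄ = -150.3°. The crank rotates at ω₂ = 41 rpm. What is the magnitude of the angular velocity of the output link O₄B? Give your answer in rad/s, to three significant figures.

1.96

ω₂ = 4.294 rad/s (from 41 rpm).
Differentiating the loop-closure r₂e^{iθ₂}+r₃e^{iθ₃}=r₁+r₄e^{iθ₄} gives r₂ω₂e^{iθ₂}+r₃ω₃e^{iθ₃}=r₄ω₄e^{iθ₄}.
Eliminating the other unknown: ω₄ = r₂ω₂ sin(θ₂−θ₃) / [r₄ sin(θ₄−θ₃)].
Numerator sine = +0.92587; denominator sine = -0.96593.
Result = 0.0516·4.294·(+0.92587) / (0.1081·(-0.96593)) = -1.9645 rad/s; magnitude 1.9645 rad/s.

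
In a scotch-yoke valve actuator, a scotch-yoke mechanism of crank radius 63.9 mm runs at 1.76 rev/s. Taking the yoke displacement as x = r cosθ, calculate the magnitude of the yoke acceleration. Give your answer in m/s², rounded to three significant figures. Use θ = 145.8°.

6.46

ω = 11.06 rad/s (from 1.76 rev/s).
x = r cosθ ⇒ ẍ = −rω² cosθ (ω constant).
|a| = rω²|cosθ| = 0.0639·(11.06)²·|cos 145.8°| = 6.463 m/s².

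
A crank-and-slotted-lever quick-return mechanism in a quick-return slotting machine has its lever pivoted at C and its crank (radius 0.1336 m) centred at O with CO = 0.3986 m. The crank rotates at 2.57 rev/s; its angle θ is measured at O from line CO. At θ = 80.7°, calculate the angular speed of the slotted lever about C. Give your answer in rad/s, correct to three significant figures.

2.20

ω = 16.15 rad/s (from 2.57 rev/s).
Crank pin A relative to C: A = (d + r cosθ, r sinθ); lever angle φ = atan2(r sinθ, d + r cosθ).
Differentiating tanφ: φ̇ = rω(d cosθ + r)/(d² + r² + 2dr cosθ).
d² + r² + 2dr cosθ = |CA|² = 0.193943 m²;  d cosθ + r = +0.19802 m.
|ω_lever| = |0.1336·16.15·+0.19802| / 0.193943 = 2.2026 rad/s.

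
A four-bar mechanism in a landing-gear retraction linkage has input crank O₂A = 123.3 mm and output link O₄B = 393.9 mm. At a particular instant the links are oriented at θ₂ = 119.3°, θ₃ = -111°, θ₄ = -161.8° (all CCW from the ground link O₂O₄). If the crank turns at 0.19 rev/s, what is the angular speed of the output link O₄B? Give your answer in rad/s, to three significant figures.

ω₂ = 1.194 rad/s (from 0.19 rev/s).
Differentiating the loop-closure r₂e^{iθ₂}+r₃e^{iθ₃}=r₁+r₄e^{iθ₄} gives r₂ω₂e^{iθ₂}+r₃ω₃e^{iθ₃}=r₄ω₄e^{iθ₄}.
Eliminating the other unknown: ω₄ = r₂ω₂ sin(θ₂−θ₃) / [r₄ sin(θ₄−θ₃)].
Numerator sine = -0.76940; denominator sine = -0.77494.
Result = 0.1233·1.194·(-0.76940) / (0.3939·(-0.77494)) = +0.37102 rad/s; magnitude 0.37102 rad/s.

0.371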